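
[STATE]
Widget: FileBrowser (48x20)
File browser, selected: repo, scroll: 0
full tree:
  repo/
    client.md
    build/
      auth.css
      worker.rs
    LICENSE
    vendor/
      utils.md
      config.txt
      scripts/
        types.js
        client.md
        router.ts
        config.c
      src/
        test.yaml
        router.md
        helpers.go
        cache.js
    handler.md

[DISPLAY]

> [-] repo/                                     
    client.md                                   
    [+] build/                                  
    LICENSE                                     
    [+] vendor/                                 
    handler.md                                  
                                                
                                                
                                                
                                                
                                                
                                                
                                                
                                                
                                                
                                                
                                                
                                                
                                                
                                                


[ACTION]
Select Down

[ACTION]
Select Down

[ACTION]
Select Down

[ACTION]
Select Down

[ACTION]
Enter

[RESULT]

  [-] repo/                                     
    client.md                                   
    [+] build/                                  
    LICENSE                                     
  > [-] vendor/                                 
      utils.md                                  
      config.txt                                
      [+] scripts/                              
      [+] src/                                  
    handler.md                                  
                                                
                                                
                                                
                                                
                                                
                                                
                                                
                                                
                                                
                                                


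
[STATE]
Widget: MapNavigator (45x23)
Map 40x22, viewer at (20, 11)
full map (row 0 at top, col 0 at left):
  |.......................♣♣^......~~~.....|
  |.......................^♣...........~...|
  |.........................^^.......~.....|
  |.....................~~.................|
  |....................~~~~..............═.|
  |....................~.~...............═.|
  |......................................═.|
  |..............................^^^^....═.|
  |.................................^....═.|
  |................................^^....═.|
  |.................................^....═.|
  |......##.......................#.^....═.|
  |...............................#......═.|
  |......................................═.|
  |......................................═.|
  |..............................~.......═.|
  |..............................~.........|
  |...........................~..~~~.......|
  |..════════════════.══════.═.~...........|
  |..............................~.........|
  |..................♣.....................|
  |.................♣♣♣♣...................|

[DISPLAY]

  .......................♣♣^......~~~.....   
  .......................^♣...........~...   
  .........................^^.......~.....   
  .....................~~.................   
  ....................~~~~..............═.   
  ....................~.~...............═.   
  ......................................═.   
  ..............................^^^^....═.   
  .................................^....═.   
  ................................^^....═.   
  .................................^....═.   
  ......##............@..........#.^....═.   
  ...............................#......═.   
  ......................................═.   
  ......................................═.   
  ..............................~.......═.   
  ..............................~.........   
  ...........................~..~~~.......   
  ..════════════════.══════.═.~...........   
  ..............................~.........   
  ..................♣.....................   
  .................♣♣♣♣...................   
                                             


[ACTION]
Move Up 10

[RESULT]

                                             
                                             
                                             
                                             
                                             
                                             
                                             
                                             
                                             
                                             
  .......................♣♣^......~~~.....   
  ....................@..^♣...........~...   
  .........................^^.......~.....   
  .....................~~.................   
  ....................~~~~..............═.   
  ....................~.~...............═.   
  ......................................═.   
  ..............................^^^^....═.   
  .................................^....═.   
  ................................^^....═.   
  .................................^....═.   
  ......##.......................#.^....═.   
  ...............................#......═.   


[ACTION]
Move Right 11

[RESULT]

                                             
                                             
                                             
                                             
                                             
                                             
                                             
                                             
                                             
                                             
..............♣♣^......~~~.....              
..............^♣......@....~...              
................^^.......~.....              
............~~.................              
...........~~~~..............═.              
...........~.~...............═.              
.............................═.              
.....................^^^^....═.              
........................^....═.              
.......................^^....═.              
........................^....═.              
......................#.^....═.              
......................#......═.              


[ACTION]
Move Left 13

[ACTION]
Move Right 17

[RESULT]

                                             
                                             
                                             
                                             
                                             
                                             
                                             
                                             
                                             
                                             
..........♣♣^......~~~.....                  
..........^♣..........@~...                  
............^^.......~.....                  
........~~.................                  
.......~~~~..............═.                  
.......~.~...............═.                  
.........................═.                  
.................^^^^....═.                  
....................^....═.                  
...................^^....═.                  
....................^....═.                  
..................#.^....═.                  
..................#......═.                  


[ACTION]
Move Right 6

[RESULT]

                                             
                                             
                                             
                                             
                                             
                                             
                                             
                                             
                                             
                                             
......♣♣^......~~~.....                      
......^♣...........~..@                      
........^^.......~.....                      
....~~.................                      
...~~~~..............═.                      
...~.~...............═.                      
.....................═.                      
.............^^^^....═.                      
................^....═.                      
...............^^....═.                      
................^....═.                      
..............#.^....═.                      
..............#......═.                      


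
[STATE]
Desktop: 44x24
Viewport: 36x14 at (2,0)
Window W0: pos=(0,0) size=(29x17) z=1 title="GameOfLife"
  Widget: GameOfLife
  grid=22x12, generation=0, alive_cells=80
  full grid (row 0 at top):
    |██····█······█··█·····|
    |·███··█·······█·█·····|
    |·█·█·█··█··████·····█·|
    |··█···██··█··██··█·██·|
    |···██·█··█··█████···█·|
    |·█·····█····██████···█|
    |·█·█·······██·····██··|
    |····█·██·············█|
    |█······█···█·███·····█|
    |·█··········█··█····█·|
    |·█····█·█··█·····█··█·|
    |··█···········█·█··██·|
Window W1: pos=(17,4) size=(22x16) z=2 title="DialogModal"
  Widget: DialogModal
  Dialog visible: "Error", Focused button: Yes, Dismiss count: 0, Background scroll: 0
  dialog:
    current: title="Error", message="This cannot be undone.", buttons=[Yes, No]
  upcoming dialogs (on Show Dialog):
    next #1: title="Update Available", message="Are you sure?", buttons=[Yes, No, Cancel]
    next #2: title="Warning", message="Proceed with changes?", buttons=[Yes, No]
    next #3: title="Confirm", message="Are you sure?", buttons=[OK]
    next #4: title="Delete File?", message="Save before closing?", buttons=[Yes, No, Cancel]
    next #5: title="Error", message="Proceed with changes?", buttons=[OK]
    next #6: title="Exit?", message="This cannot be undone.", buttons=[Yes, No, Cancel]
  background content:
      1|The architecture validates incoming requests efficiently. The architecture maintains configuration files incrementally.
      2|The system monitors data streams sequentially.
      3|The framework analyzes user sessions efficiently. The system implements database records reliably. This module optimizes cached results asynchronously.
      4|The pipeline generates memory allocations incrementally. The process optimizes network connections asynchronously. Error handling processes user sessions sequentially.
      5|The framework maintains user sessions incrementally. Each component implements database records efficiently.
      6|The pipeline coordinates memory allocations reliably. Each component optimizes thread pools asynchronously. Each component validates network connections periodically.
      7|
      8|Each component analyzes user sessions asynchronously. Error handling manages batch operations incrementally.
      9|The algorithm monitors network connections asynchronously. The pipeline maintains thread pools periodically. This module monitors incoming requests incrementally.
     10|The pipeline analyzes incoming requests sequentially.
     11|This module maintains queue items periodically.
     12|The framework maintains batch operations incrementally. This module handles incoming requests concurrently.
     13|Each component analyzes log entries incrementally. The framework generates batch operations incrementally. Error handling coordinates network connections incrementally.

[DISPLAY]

━━━━━━━━━━━━━━━━━━━━━━━━━━┓         
GameOfLife                ┃         
──────────────────────────┨         
en: 0                     ┃         
█····█······█··┏━━━━━━━━━━━━━━━━━━━━
███··█·······█·┃ DialogModal        
█·█·█··█··████·┠────────────────────
·█···██··█··██·┃The architecture val
··██·█··█··████┃The system monitors 
█·····█····████┃The framework analyz
█·█·······██···┃Th┌──────────────┐at
···█·██········┃Th│    Error     │ta
······█···█·███┃Th│This cannot be│in
█··········█··█┃  │  [Yes]  No   │  


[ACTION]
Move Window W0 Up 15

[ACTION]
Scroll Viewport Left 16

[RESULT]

┏━━━━━━━━━━━━━━━━━━━━━━━━━━━┓       
┃ GameOfLife                ┃       
┠───────────────────────────┨       
┃Gen: 0                     ┃       
┃██····█······█··┏━━━━━━━━━━━━━━━━━━
┃·███··█·······█·┃ DialogModal      
┃·█·█·█··█··████·┠──────────────────
┃··█···██··█··██·┃The architecture v
┃···██·█··█··████┃The system monitor
┃·█·····█····████┃The framework anal
┃·█·█·······██···┃Th┌──────────────┐
┃····█·██········┃Th│    Error     │
┃█······█···█·███┃Th│This cannot be│
┃·█··········█··█┃  │  [Yes]  No   │


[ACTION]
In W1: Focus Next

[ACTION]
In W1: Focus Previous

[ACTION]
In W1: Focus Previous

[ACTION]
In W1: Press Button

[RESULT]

┏━━━━━━━━━━━━━━━━━━━━━━━━━━━┓       
┃ GameOfLife                ┃       
┠───────────────────────────┨       
┃Gen: 0                     ┃       
┃██····█······█··┏━━━━━━━━━━━━━━━━━━
┃·███··█·······█·┃ DialogModal      
┃·█·█·█··█··████·┠──────────────────
┃··█···██··█··██·┃The architecture v
┃···██·█··█··████┃The system monitor
┃·█·····█····████┃The framework anal
┃·█·█·······██···┃The pipeline gener
┃····█·██········┃The framework main
┃█······█···█·███┃The pipeline coord
┃·█··········█··█┃                  


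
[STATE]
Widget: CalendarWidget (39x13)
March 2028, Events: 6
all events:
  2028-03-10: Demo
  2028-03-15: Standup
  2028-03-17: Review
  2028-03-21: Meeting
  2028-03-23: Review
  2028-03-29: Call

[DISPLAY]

               March 2028              
Mo Tu We Th Fr Sa Su                   
       1  2  3  4  5                   
 6  7  8  9 10* 11 12                  
13 14 15* 16 17* 18 19                 
20 21* 22 23* 24 25 26                 
27 28 29* 30 31                        
                                       
                                       
                                       
                                       
                                       
                                       


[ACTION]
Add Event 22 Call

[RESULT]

               March 2028              
Mo Tu We Th Fr Sa Su                   
       1  2  3  4  5                   
 6  7  8  9 10* 11 12                  
13 14 15* 16 17* 18 19                 
20 21* 22* 23* 24 25 26                
27 28 29* 30 31                        
                                       
                                       
                                       
                                       
                                       
                                       


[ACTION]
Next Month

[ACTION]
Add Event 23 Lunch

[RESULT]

               April 2028              
Mo Tu We Th Fr Sa Su                   
                1  2                   
 3  4  5  6  7  8  9                   
10 11 12 13 14 15 16                   
17 18 19 20 21 22 23*                  
24 25 26 27 28 29 30                   
                                       
                                       
                                       
                                       
                                       
                                       


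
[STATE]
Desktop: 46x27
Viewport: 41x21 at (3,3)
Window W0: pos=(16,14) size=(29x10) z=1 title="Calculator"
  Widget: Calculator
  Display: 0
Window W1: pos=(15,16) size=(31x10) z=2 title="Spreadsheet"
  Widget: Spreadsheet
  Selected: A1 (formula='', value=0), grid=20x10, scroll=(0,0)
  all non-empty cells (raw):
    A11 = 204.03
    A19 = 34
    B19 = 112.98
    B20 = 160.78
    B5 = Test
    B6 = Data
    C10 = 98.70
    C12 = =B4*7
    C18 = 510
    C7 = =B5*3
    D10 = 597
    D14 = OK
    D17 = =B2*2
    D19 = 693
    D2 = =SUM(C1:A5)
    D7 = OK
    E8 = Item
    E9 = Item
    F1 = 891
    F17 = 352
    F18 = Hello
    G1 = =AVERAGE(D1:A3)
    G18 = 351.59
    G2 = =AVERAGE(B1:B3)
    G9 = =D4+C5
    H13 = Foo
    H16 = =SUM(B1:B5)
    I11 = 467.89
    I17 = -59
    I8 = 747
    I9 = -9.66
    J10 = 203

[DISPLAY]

                                         
                                         
                                         
                                         
                                         
                                         
                                         
                                         
                                         
                                         
                                         
             ┏━━━━━━━━━━━━━━━━━━━━━━━━━━━
             ┃ Calculator                
            ┏━━━━━━━━━━━━━━━━━━━━━━━━━━━━
            ┃ Spreadsheet                
            ┠────────────────────────────
            ┃A1:                         
            ┃       A       B       C    
            ┃----------------------------
            ┃  1      [0]       0       0
            ┃  2        0       0       0


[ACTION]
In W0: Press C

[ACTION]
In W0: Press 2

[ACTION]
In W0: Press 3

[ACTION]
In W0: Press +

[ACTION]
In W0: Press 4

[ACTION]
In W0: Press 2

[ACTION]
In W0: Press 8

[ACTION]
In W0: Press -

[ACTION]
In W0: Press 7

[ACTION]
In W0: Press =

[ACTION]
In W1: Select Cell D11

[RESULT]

                                         
                                         
                                         
                                         
                                         
                                         
                                         
                                         
                                         
                                         
                                         
             ┏━━━━━━━━━━━━━━━━━━━━━━━━━━━
             ┃ Calculator                
            ┏━━━━━━━━━━━━━━━━━━━━━━━━━━━━
            ┃ Spreadsheet                
            ┠────────────────────────────
            ┃D11:                        
            ┃       A       B       C    
            ┃----------------------------
            ┃  1        0       0       0
            ┃  2        0       0       0


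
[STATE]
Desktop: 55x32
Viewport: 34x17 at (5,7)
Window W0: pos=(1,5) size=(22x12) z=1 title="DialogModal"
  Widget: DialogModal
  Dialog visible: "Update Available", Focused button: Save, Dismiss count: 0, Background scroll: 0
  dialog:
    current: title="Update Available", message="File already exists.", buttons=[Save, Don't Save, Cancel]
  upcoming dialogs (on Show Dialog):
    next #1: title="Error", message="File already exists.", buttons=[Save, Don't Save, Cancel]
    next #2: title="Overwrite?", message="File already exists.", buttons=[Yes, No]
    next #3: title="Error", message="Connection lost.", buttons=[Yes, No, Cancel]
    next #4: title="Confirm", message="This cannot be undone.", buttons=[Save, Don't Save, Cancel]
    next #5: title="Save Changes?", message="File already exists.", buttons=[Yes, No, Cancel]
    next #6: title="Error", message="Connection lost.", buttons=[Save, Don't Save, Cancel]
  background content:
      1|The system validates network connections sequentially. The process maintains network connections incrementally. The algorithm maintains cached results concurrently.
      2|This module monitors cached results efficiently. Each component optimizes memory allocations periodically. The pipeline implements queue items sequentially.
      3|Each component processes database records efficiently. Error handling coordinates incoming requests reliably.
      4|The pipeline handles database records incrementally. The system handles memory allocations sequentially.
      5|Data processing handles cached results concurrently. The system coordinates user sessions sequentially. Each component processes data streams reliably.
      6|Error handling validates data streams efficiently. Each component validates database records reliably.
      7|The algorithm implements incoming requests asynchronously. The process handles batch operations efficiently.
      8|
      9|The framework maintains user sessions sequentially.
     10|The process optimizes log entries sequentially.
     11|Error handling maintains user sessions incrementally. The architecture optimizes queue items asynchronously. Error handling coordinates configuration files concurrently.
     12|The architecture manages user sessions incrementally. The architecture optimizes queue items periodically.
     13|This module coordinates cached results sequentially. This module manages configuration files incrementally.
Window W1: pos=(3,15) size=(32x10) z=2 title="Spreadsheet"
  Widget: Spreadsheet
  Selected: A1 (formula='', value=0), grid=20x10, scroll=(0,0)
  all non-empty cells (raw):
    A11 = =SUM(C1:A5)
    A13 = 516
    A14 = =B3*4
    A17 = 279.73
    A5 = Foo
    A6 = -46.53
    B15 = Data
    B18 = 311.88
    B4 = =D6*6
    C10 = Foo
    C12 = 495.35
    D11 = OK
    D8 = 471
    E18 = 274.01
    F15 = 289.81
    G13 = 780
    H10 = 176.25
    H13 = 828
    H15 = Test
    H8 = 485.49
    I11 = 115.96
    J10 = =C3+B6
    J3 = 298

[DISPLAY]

─────────────────┨                
 system validates┃                
──────────────┐rs┃                
Update Availab│ce┃                
File already e│es┃                
[Save]  Don't │nd┃                
──────────────┘id┃                
 algorithm implem┃                
━━━━━━━━━━━━━━━━━━━━━━━━━━━━━┓    
Spreadsheet                  ┃    
─────────────────────────────┨    
1:                           ┃    
      A       B       C      ┃    
-----------------------------┃    
 1      [0]       0       0  ┃    
 2        0       0       0  ┃    
 3        0       0       0  ┃    


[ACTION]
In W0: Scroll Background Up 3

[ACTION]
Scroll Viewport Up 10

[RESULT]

                                  
                                  
                                  
                                  
                                  
━━━━━━━━━━━━━━━━━┓                
alogModal        ┃                
─────────────────┨                
 system validates┃                
──────────────┐rs┃                
Update Availab│ce┃                
File already e│es┃                
[Save]  Don't │nd┃                
──────────────┘id┃                
 algorithm implem┃                
━━━━━━━━━━━━━━━━━━━━━━━━━━━━━┓    
Spreadsheet                  ┃    


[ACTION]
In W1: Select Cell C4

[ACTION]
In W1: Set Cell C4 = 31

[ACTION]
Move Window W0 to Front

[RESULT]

                                  
                                  
                                  
                                  
                                  
━━━━━━━━━━━━━━━━━┓                
alogModal        ┃                
─────────────────┨                
 system validates┃                
──────────────┐rs┃                
Update Availab│ce┃                
File already e│es┃                
[Save]  Don't │nd┃                
──────────────┘id┃                
 algorithm implem┃                
                 ┃━━━━━━━━━━━┓    
━━━━━━━━━━━━━━━━━┛           ┃    


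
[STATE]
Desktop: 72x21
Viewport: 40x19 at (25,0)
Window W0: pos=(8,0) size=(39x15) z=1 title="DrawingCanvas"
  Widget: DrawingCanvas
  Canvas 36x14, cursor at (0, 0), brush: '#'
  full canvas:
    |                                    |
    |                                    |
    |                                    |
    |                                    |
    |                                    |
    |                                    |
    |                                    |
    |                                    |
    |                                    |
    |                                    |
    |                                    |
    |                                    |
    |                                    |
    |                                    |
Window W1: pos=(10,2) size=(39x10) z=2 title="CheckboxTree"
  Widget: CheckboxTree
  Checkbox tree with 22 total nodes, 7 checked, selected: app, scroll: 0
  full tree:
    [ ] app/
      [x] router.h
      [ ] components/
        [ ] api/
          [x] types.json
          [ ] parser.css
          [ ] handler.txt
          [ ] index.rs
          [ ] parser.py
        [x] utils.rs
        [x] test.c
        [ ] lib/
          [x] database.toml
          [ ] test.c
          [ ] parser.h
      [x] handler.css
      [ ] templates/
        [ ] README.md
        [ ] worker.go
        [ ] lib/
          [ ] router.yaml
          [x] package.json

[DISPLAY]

━━━━━━━━━━━━━━━━━━━━━┓                  
                     ┃                  
━━━━━━━━━━━━━━━━━━━━━━━┓                
                       ┃                
───────────────────────┨                
                       ┃                
h                      ┃                
nts/                   ┃                
                       ┃                
es.json                ┃                
ser.css                ┃                
━━━━━━━━━━━━━━━━━━━━━━━┛                
                     ┃                  
                     ┃                  
━━━━━━━━━━━━━━━━━━━━━┛                  
                                        
                                        
                                        
                                        


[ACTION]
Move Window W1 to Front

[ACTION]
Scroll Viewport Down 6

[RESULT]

━━━━━━━━━━━━━━━━━━━━━━━┓                
                       ┃                
───────────────────────┨                
                       ┃                
h                      ┃                
nts/                   ┃                
                       ┃                
es.json                ┃                
ser.css                ┃                
━━━━━━━━━━━━━━━━━━━━━━━┛                
                     ┃                  
                     ┃                  
━━━━━━━━━━━━━━━━━━━━━┛                  
                                        
                                        
                                        
                                        
                                        
                                        


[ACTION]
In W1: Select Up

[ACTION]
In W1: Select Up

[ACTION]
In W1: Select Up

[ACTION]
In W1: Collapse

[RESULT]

━━━━━━━━━━━━━━━━━━━━━━━┓                
                       ┃                
───────────────────────┨                
                       ┃                
                       ┃                
                       ┃                
                       ┃                
                       ┃                
                       ┃                
━━━━━━━━━━━━━━━━━━━━━━━┛                
                     ┃                  
                     ┃                  
━━━━━━━━━━━━━━━━━━━━━┛                  
                                        
                                        
                                        
                                        
                                        
                                        


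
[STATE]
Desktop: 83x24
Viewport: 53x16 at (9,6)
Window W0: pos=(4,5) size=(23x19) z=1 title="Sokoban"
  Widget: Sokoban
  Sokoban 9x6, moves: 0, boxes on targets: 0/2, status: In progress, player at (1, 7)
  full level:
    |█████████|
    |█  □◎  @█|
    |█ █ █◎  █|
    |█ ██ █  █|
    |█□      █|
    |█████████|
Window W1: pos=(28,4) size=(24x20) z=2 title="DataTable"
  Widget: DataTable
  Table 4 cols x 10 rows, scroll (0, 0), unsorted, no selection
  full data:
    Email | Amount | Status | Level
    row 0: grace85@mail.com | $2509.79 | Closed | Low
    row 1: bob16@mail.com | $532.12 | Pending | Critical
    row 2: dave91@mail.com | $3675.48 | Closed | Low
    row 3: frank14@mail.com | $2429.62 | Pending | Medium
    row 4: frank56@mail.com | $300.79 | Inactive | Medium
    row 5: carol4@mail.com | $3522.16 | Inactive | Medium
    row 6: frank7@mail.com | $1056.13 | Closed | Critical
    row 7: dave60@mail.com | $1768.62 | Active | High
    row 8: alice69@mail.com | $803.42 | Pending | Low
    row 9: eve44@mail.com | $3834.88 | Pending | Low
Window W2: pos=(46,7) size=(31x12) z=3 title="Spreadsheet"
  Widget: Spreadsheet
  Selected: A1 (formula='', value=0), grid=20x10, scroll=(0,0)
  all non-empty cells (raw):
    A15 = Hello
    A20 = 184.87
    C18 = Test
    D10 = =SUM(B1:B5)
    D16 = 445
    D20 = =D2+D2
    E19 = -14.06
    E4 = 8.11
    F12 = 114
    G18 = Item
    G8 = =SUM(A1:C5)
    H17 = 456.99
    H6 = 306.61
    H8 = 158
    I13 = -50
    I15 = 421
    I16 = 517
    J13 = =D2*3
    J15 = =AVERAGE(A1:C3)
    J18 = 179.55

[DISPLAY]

oban             ┃ ┠──────────────────────┨          
─────────────────┨ ┃Email           │┏━━━━━━━━━━━━━━━
█████            ┃ ┃────────────────┼┃ Spreadsheet   
◎  @█            ┃ ┃grace85@mail.com│┠───────────────
█◎  █            ┃ ┃bob16@mail.com  │┃A1:            
 █  █            ┃ ┃dave91@mail.com │┃       A       
    █            ┃ ┃frank14@mail.com│┃---------------
█████            ┃ ┃frank56@mail.com│┃  1      [0]   
s: 0  0/2        ┃ ┃carol4@mail.com │┃  2        0   
                 ┃ ┃frank7@mail.com │┃  3        0   
                 ┃ ┃dave60@mail.com │┃  4        0   
                 ┃ ┃alice69@mail.com│┃  5        0   
                 ┃ ┃eve44@mail.com  │┗━━━━━━━━━━━━━━━
                 ┃ ┃                      ┃          
                 ┃ ┃                      ┃          
                 ┃ ┃                      ┃          


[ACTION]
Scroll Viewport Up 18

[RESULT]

                                                     
                                                     
                                                     
                                                     
                   ┏━━━━━━━━━━━━━━━━━━━━━━┓          
━━━━━━━━━━━━━━━━━┓ ┃ DataTable            ┃          
oban             ┃ ┠──────────────────────┨          
─────────────────┨ ┃Email           │┏━━━━━━━━━━━━━━━
█████            ┃ ┃────────────────┼┃ Spreadsheet   
◎  @█            ┃ ┃grace85@mail.com│┠───────────────
█◎  █            ┃ ┃bob16@mail.com  │┃A1:            
 █  █            ┃ ┃dave91@mail.com │┃       A       
    █            ┃ ┃frank14@mail.com│┃---------------
█████            ┃ ┃frank56@mail.com│┃  1      [0]   
s: 0  0/2        ┃ ┃carol4@mail.com │┃  2        0   
                 ┃ ┃frank7@mail.com │┃  3        0   


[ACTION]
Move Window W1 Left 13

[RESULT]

                                                     
                                                     
                                                     
                                                     
      ┏━━━━━━━━━━━━━━━━━━━━━━┓                       
━━━━━━┃ DataTable            ┃                       
oban  ┠──────────────────────┨                       
──────┃Email           │Amoun┃       ┏━━━━━━━━━━━━━━━
█████ ┃────────────────┼─────┃       ┃ Spreadsheet   
◎  @█ ┃grace85@mail.com│$2509┃       ┠───────────────
█◎  █ ┃bob16@mail.com  │$532.┃       ┃A1:            
 █  █ ┃dave91@mail.com │$3675┃       ┃       A       
    █ ┃frank14@mail.com│$2429┃       ┃---------------
█████ ┃frank56@mail.com│$300.┃       ┃  1      [0]   
s: 0  ┃carol4@mail.com │$3522┃       ┃  2        0   
      ┃frank7@mail.com │$1056┃       ┃  3        0   


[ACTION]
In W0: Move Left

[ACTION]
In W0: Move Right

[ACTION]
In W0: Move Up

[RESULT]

                                                     
                                                     
                                                     
                                                     
      ┏━━━━━━━━━━━━━━━━━━━━━━┓                       
━━━━━━┃ DataTable            ┃                       
oban  ┠──────────────────────┨                       
──────┃Email           │Amoun┃       ┏━━━━━━━━━━━━━━━
█████ ┃────────────────┼─────┃       ┃ Spreadsheet   
◎  @█ ┃grace85@mail.com│$2509┃       ┠───────────────
█◎  █ ┃bob16@mail.com  │$532.┃       ┃A1:            
 █  █ ┃dave91@mail.com │$3675┃       ┃       A       
    █ ┃frank14@mail.com│$2429┃       ┃---------------
█████ ┃frank56@mail.com│$300.┃       ┃  1      [0]   
s: 2  ┃carol4@mail.com │$3522┃       ┃  2        0   
      ┃frank7@mail.com │$1056┃       ┃  3        0   


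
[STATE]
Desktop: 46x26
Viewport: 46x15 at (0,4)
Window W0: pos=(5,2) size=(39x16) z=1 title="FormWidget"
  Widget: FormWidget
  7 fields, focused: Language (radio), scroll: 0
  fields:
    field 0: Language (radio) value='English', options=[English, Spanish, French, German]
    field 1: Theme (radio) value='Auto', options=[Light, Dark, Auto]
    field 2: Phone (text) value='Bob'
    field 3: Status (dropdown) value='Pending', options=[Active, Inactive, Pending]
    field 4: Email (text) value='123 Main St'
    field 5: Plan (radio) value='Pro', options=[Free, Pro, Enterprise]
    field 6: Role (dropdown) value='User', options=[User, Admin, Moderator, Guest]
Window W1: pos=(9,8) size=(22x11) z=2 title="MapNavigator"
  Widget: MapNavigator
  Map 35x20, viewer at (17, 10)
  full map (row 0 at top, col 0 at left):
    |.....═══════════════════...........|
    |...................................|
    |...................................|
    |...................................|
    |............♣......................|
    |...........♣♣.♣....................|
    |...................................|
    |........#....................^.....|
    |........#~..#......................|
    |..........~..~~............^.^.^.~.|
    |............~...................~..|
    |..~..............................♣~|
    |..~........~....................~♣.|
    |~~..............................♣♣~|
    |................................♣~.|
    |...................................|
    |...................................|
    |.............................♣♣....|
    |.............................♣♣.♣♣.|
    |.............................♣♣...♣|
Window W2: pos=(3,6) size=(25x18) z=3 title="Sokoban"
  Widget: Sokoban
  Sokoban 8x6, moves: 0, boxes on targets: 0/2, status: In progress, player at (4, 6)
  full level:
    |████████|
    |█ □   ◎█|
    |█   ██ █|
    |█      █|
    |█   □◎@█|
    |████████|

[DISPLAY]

     ┠─────────────────────────────────────┨  
     ┃> Language:   (●) English  ( ) Spanis┃  
   ┏━━━━━━━━━━━━━━━━━━━━━━━┓t  ( ) Dark  (●┃  
   ┃ Sokoban               ┃              ]┃  
   ┠───────────────────────┨━━┓          ▼]┃  
   ┃████████               ┃  ┃t          ]┃  
   ┃█ □   ◎█               ┃──┨●) Pro  ( ) ┃  
   ┃█   ██ █               ┃..┃          ▼]┃  
   ┃█      █               ┃..┃            ┃  
   ┃█   □◎@█               ┃..┃            ┃  
   ┃████████               ┃..┃            ┃  
   ┃Moves: 0  0/2          ┃..┃            ┃  
   ┃                       ┃..┃            ┃  
   ┃                       ┃..┃━━━━━━━━━━━━┛  
   ┃                       ┃━━┛               


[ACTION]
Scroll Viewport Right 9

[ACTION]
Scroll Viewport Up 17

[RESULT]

                                              
                                              
     ┏━━━━━━━━━━━━━━━━━━━━━━━━━━━━━━━━━━━━━┓  
     ┃ FormWidget                          ┃  
     ┠─────────────────────────────────────┨  
     ┃> Language:   (●) English  ( ) Spanis┃  
   ┏━━━━━━━━━━━━━━━━━━━━━━━┓t  ( ) Dark  (●┃  
   ┃ Sokoban               ┃              ]┃  
   ┠───────────────────────┨━━┓          ▼]┃  
   ┃████████               ┃  ┃t          ]┃  
   ┃█ □   ◎█               ┃──┨●) Pro  ( ) ┃  
   ┃█   ██ █               ┃..┃          ▼]┃  
   ┃█      █               ┃..┃            ┃  
   ┃█   □◎@█               ┃..┃            ┃  
   ┃████████               ┃..┃            ┃  
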